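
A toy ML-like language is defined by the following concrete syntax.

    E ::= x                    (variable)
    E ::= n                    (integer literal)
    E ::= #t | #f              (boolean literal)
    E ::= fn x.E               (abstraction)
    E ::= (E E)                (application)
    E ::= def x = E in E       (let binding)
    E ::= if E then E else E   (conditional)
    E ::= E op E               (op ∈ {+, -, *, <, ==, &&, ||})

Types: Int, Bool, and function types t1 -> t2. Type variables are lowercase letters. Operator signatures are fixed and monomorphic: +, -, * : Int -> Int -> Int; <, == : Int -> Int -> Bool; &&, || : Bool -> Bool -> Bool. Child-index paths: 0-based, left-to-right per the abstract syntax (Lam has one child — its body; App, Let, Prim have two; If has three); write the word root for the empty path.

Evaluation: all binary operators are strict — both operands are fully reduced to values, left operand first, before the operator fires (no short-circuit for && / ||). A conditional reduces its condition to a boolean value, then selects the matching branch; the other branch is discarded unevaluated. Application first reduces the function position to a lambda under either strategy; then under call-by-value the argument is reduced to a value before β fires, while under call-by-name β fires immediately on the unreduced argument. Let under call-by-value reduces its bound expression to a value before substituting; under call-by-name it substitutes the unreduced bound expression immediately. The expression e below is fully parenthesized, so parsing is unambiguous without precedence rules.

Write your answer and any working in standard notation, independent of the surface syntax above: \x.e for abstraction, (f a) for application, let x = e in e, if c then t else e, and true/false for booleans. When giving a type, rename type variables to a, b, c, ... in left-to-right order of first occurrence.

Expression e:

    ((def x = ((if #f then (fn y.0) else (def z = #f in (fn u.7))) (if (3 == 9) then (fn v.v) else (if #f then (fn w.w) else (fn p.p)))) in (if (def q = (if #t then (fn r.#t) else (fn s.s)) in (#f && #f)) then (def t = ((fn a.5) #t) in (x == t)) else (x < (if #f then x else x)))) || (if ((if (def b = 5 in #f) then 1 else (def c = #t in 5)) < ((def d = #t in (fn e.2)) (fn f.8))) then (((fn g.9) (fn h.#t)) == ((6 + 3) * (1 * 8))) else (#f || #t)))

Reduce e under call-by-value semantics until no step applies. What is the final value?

Answer: true

Derivation:
step 0: ((let x = ((if false then (\y.0) else (let z = false in (\u.7))) (if (3 == 9) then (\v.v) else (if false then (\w.w) else (\p.p)))) in (if (let q = (if true then (\r.true) else (\s.s)) in (false && false)) then (let t = ((\a.5) true) in (x == t)) else (x < (if false then x else x)))) || (if ((if (let b = 5 in false) then 1 else (let c = true in 5)) < ((let d = true in (\e.2)) (\f.8))) then (((\g.9) (\h.true)) == ((6 + 3) * (1 * 8))) else (false || true)))
step 1: [if@0.0.0] ((let x = ((let z = false in (\u.7)) (if (3 == 9) then (\v.v) else (if false then (\w.w) else (\p.p)))) in (if (let q = (if true then (\r.true) else (\s.s)) in (false && false)) then (let t = ((\a.5) true) in (x == t)) else (x < (if false then x else x)))) || (if ((if (let b = 5 in false) then 1 else (let c = true in 5)) < ((let d = true in (\e.2)) (\f.8))) then (((\g.9) (\h.true)) == ((6 + 3) * (1 * 8))) else (false || true)))
step 2: [let@0.0.0] ((let x = ((\u.7) (if (3 == 9) then (\v.v) else (if false then (\w.w) else (\p.p)))) in (if (let q = (if true then (\r.true) else (\s.s)) in (false && false)) then (let t = ((\a.5) true) in (x == t)) else (x < (if false then x else x)))) || (if ((if (let b = 5 in false) then 1 else (let c = true in 5)) < ((let d = true in (\e.2)) (\f.8))) then (((\g.9) (\h.true)) == ((6 + 3) * (1 * 8))) else (false || true)))
step 3: [delta@0.0.1.0] ((let x = ((\u.7) (if false then (\v.v) else (if false then (\w.w) else (\p.p)))) in (if (let q = (if true then (\r.true) else (\s.s)) in (false && false)) then (let t = ((\a.5) true) in (x == t)) else (x < (if false then x else x)))) || (if ((if (let b = 5 in false) then 1 else (let c = true in 5)) < ((let d = true in (\e.2)) (\f.8))) then (((\g.9) (\h.true)) == ((6 + 3) * (1 * 8))) else (false || true)))
step 4: [if@0.0.1] ((let x = ((\u.7) (if false then (\w.w) else (\p.p))) in (if (let q = (if true then (\r.true) else (\s.s)) in (false && false)) then (let t = ((\a.5) true) in (x == t)) else (x < (if false then x else x)))) || (if ((if (let b = 5 in false) then 1 else (let c = true in 5)) < ((let d = true in (\e.2)) (\f.8))) then (((\g.9) (\h.true)) == ((6 + 3) * (1 * 8))) else (false || true)))
step 5: [if@0.0.1] ((let x = ((\u.7) (\p.p)) in (if (let q = (if true then (\r.true) else (\s.s)) in (false && false)) then (let t = ((\a.5) true) in (x == t)) else (x < (if false then x else x)))) || (if ((if (let b = 5 in false) then 1 else (let c = true in 5)) < ((let d = true in (\e.2)) (\f.8))) then (((\g.9) (\h.true)) == ((6 + 3) * (1 * 8))) else (false || true)))
step 6: [beta@0.0] ((let x = 7 in (if (let q = (if true then (\r.true) else (\s.s)) in (false && false)) then (let t = ((\a.5) true) in (x == t)) else (x < (if false then x else x)))) || (if ((if (let b = 5 in false) then 1 else (let c = true in 5)) < ((let d = true in (\e.2)) (\f.8))) then (((\g.9) (\h.true)) == ((6 + 3) * (1 * 8))) else (false || true)))
step 7: [let@0] ((if (let q = (if true then (\r.true) else (\s.s)) in (false && false)) then (let t = ((\a.5) true) in (7 == t)) else (7 < (if false then 7 else 7))) || (if ((if (let b = 5 in false) then 1 else (let c = true in 5)) < ((let d = true in (\e.2)) (\f.8))) then (((\g.9) (\h.true)) == ((6 + 3) * (1 * 8))) else (false || true)))
step 8: [if@0.0.0] ((if (let q = (\r.true) in (false && false)) then (let t = ((\a.5) true) in (7 == t)) else (7 < (if false then 7 else 7))) || (if ((if (let b = 5 in false) then 1 else (let c = true in 5)) < ((let d = true in (\e.2)) (\f.8))) then (((\g.9) (\h.true)) == ((6 + 3) * (1 * 8))) else (false || true)))
step 9: [let@0.0] ((if (false && false) then (let t = ((\a.5) true) in (7 == t)) else (7 < (if false then 7 else 7))) || (if ((if (let b = 5 in false) then 1 else (let c = true in 5)) < ((let d = true in (\e.2)) (\f.8))) then (((\g.9) (\h.true)) == ((6 + 3) * (1 * 8))) else (false || true)))
step 10: [delta@0.0] ((if false then (let t = ((\a.5) true) in (7 == t)) else (7 < (if false then 7 else 7))) || (if ((if (let b = 5 in false) then 1 else (let c = true in 5)) < ((let d = true in (\e.2)) (\f.8))) then (((\g.9) (\h.true)) == ((6 + 3) * (1 * 8))) else (false || true)))
step 11: [if@0] ((7 < (if false then 7 else 7)) || (if ((if (let b = 5 in false) then 1 else (let c = true in 5)) < ((let d = true in (\e.2)) (\f.8))) then (((\g.9) (\h.true)) == ((6 + 3) * (1 * 8))) else (false || true)))
step 12: [if@0.1] ((7 < 7) || (if ((if (let b = 5 in false) then 1 else (let c = true in 5)) < ((let d = true in (\e.2)) (\f.8))) then (((\g.9) (\h.true)) == ((6 + 3) * (1 * 8))) else (false || true)))
step 13: [delta@0] (false || (if ((if (let b = 5 in false) then 1 else (let c = true in 5)) < ((let d = true in (\e.2)) (\f.8))) then (((\g.9) (\h.true)) == ((6 + 3) * (1 * 8))) else (false || true)))
step 14: [let@1.0.0.0] (false || (if ((if false then 1 else (let c = true in 5)) < ((let d = true in (\e.2)) (\f.8))) then (((\g.9) (\h.true)) == ((6 + 3) * (1 * 8))) else (false || true)))
step 15: [if@1.0.0] (false || (if ((let c = true in 5) < ((let d = true in (\e.2)) (\f.8))) then (((\g.9) (\h.true)) == ((6 + 3) * (1 * 8))) else (false || true)))
step 16: [let@1.0.0] (false || (if (5 < ((let d = true in (\e.2)) (\f.8))) then (((\g.9) (\h.true)) == ((6 + 3) * (1 * 8))) else (false || true)))
step 17: [let@1.0.1.0] (false || (if (5 < ((\e.2) (\f.8))) then (((\g.9) (\h.true)) == ((6 + 3) * (1 * 8))) else (false || true)))
step 18: [beta@1.0.1] (false || (if (5 < 2) then (((\g.9) (\h.true)) == ((6 + 3) * (1 * 8))) else (false || true)))
step 19: [delta@1.0] (false || (if false then (((\g.9) (\h.true)) == ((6 + 3) * (1 * 8))) else (false || true)))
step 20: [if@1] (false || (false || true))
step 21: [delta@1] (false || true)
step 22: [delta@root] true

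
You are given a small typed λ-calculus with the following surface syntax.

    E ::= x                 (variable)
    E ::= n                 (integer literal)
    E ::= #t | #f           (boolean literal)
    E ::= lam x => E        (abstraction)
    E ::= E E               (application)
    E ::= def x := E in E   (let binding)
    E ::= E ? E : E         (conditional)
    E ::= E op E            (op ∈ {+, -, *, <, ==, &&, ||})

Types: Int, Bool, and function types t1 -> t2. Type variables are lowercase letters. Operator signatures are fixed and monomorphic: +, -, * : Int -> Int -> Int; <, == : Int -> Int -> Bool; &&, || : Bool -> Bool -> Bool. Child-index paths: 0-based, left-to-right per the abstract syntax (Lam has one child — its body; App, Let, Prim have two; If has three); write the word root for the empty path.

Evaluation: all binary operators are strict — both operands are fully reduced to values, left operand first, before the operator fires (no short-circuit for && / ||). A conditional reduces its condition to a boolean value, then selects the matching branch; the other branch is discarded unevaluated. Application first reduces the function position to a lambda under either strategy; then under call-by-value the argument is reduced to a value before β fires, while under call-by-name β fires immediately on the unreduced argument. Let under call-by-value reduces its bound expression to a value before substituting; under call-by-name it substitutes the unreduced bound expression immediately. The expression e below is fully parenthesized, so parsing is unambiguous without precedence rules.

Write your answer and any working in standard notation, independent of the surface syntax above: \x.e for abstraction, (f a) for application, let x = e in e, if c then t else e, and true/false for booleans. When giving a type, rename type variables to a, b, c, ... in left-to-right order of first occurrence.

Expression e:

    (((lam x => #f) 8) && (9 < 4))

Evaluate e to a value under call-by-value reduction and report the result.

Working:
step 0: (((\x.false) 8) && (9 < 4))
step 1: [beta@0] (false && (9 < 4))
step 2: [delta@1] (false && false)
step 3: [delta@root] false

Answer: false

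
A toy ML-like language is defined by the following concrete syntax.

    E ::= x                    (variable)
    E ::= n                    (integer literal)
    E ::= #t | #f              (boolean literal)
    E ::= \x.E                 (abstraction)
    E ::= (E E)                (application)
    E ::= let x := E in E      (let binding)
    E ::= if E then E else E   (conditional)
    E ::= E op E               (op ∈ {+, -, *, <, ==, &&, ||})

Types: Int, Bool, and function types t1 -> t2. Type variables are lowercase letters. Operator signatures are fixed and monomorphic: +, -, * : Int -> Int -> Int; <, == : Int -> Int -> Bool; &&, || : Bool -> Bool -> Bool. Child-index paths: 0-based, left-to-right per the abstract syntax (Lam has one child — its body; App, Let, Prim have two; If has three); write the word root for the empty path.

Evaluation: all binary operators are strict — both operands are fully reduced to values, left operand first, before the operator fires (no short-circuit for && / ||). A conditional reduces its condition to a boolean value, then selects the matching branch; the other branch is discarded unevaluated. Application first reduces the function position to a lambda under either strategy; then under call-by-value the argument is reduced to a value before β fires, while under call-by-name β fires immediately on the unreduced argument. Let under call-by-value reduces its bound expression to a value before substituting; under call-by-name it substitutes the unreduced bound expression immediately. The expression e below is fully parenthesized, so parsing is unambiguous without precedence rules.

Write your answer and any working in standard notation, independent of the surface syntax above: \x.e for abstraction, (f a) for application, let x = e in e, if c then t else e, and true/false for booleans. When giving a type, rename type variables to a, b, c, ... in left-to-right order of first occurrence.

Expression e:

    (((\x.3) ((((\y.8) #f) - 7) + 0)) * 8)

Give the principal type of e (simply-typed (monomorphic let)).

Derivation:
\x._ : a -> Int
\y._ : b -> Int
  unify b -> Int ~ Bool -> c
  unify b ~ Bool
  unify Int ~ c
_ _ : Int
  unify Int ~ Int
  unify Int ~ Int
  unify Int ~ Int
  unify Int ~ Int
  unify a -> Int ~ Int -> d
  unify a ~ Int
  unify Int ~ d
_ _ : Int
  unify Int ~ Int
  unify Int ~ Int

Answer: Int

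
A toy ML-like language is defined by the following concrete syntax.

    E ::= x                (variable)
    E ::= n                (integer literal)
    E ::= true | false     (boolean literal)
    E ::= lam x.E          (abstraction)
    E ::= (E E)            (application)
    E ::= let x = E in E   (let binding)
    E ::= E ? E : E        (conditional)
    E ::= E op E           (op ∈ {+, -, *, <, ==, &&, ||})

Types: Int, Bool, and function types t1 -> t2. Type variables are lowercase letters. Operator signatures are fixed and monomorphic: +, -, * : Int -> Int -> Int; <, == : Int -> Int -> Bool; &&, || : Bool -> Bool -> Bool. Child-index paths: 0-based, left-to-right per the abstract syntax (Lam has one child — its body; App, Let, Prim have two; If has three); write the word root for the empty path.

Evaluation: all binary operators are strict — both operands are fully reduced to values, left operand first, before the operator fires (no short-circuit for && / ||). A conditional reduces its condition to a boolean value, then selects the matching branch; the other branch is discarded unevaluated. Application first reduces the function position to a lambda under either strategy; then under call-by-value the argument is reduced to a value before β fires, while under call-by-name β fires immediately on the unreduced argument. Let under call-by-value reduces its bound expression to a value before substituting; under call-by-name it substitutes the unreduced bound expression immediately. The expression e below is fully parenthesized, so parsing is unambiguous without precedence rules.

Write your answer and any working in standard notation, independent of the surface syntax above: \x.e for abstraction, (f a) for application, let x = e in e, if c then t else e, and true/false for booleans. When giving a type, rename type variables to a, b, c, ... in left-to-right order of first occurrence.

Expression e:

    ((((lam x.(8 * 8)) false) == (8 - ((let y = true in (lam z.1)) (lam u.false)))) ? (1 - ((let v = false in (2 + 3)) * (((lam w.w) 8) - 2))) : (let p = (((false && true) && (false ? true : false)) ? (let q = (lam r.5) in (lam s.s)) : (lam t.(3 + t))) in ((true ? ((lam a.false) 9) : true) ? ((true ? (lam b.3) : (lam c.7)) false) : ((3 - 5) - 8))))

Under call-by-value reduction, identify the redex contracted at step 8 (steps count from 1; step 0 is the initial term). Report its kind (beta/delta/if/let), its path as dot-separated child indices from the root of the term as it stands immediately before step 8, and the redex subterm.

Trace:
step 0: (if (((\x.(8 * 8)) false) == (8 - ((let y = true in (\z.1)) (\u.false)))) then (1 - ((let v = false in (2 + 3)) * (((\w.w) 8) - 2))) else (let p = (if ((false && true) && (if false then true else false)) then (let q = (\r.5) in (\s.s)) else (\t.(3 + t))) in (if (if true then ((\a.false) 9) else true) then ((if true then (\b.3) else (\c.7)) false) else ((3 - 5) - 8))))
step 1: [beta@0.0] (if ((8 * 8) == (8 - ((let y = true in (\z.1)) (\u.false)))) then (1 - ((let v = false in (2 + 3)) * (((\w.w) 8) - 2))) else (let p = (if ((false && true) && (if false then true else false)) then (let q = (\r.5) in (\s.s)) else (\t.(3 + t))) in (if (if true then ((\a.false) 9) else true) then ((if true then (\b.3) else (\c.7)) false) else ((3 - 5) - 8))))
step 2: [delta@0.0] (if (64 == (8 - ((let y = true in (\z.1)) (\u.false)))) then (1 - ((let v = false in (2 + 3)) * (((\w.w) 8) - 2))) else (let p = (if ((false && true) && (if false then true else false)) then (let q = (\r.5) in (\s.s)) else (\t.(3 + t))) in (if (if true then ((\a.false) 9) else true) then ((if true then (\b.3) else (\c.7)) false) else ((3 - 5) - 8))))
step 3: [let@0.1.1.0] (if (64 == (8 - ((\z.1) (\u.false)))) then (1 - ((let v = false in (2 + 3)) * (((\w.w) 8) - 2))) else (let p = (if ((false && true) && (if false then true else false)) then (let q = (\r.5) in (\s.s)) else (\t.(3 + t))) in (if (if true then ((\a.false) 9) else true) then ((if true then (\b.3) else (\c.7)) false) else ((3 - 5) - 8))))
step 4: [beta@0.1.1] (if (64 == (8 - 1)) then (1 - ((let v = false in (2 + 3)) * (((\w.w) 8) - 2))) else (let p = (if ((false && true) && (if false then true else false)) then (let q = (\r.5) in (\s.s)) else (\t.(3 + t))) in (if (if true then ((\a.false) 9) else true) then ((if true then (\b.3) else (\c.7)) false) else ((3 - 5) - 8))))
step 5: [delta@0.1] (if (64 == 7) then (1 - ((let v = false in (2 + 3)) * (((\w.w) 8) - 2))) else (let p = (if ((false && true) && (if false then true else false)) then (let q = (\r.5) in (\s.s)) else (\t.(3 + t))) in (if (if true then ((\a.false) 9) else true) then ((if true then (\b.3) else (\c.7)) false) else ((3 - 5) - 8))))
step 6: [delta@0] (if false then (1 - ((let v = false in (2 + 3)) * (((\w.w) 8) - 2))) else (let p = (if ((false && true) && (if false then true else false)) then (let q = (\r.5) in (\s.s)) else (\t.(3 + t))) in (if (if true then ((\a.false) 9) else true) then ((if true then (\b.3) else (\c.7)) false) else ((3 - 5) - 8))))
step 7: [if@root] (let p = (if ((false && true) && (if false then true else false)) then (let q = (\r.5) in (\s.s)) else (\t.(3 + t))) in (if (if true then ((\a.false) 9) else true) then ((if true then (\b.3) else (\c.7)) false) else ((3 - 5) - 8)))
step 8: [delta@0.0.0] (let p = (if (false && (if false then true else false)) then (let q = (\r.5) in (\s.s)) else (\t.(3 + t))) in (if (if true then ((\a.false) 9) else true) then ((if true then (\b.3) else (\c.7)) false) else ((3 - 5) - 8)))

Answer: delta at 0.0.0 : (false && true)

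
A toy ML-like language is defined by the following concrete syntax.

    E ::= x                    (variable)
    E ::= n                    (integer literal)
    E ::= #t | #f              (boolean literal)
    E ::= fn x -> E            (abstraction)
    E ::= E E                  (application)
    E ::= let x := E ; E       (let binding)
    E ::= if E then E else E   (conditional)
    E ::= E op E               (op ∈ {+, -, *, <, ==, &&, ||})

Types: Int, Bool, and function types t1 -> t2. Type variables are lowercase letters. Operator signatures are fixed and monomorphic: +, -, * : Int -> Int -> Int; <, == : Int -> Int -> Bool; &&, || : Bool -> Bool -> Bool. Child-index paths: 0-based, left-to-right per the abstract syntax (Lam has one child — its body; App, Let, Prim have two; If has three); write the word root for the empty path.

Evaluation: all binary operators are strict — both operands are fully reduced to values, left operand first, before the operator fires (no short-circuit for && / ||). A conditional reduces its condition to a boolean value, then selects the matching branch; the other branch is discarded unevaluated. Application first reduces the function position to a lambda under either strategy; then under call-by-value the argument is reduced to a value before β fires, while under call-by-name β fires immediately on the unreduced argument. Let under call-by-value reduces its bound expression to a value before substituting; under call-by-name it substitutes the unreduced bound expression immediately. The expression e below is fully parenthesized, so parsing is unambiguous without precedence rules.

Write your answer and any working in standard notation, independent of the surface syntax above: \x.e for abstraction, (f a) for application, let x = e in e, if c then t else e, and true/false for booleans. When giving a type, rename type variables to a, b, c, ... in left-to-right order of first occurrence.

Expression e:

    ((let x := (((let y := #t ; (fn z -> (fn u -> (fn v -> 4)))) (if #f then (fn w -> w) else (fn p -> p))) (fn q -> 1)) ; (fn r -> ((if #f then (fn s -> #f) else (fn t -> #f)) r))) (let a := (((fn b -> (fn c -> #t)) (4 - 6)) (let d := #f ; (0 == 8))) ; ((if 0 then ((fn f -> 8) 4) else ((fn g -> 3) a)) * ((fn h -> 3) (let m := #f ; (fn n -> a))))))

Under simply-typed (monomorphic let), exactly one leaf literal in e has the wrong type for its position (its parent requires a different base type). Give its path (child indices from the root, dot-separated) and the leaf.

Answer: 1.1.0.0 : 0

Derivation:
let y : Bool
\v._ : c -> Int
\u._ : b -> c -> Int
\z._ : a -> b -> c -> Int
  unify Bool ~ Bool
w : d
\w._ : d -> d
p : e
\p._ : e -> e
  unify d -> d ~ e -> e
  unify d ~ e
  unify e ~ e
  unify a -> b -> c -> Int ~ (e -> e) -> f
  unify a ~ e -> e
  unify b -> c -> Int ~ f
_ _ : b -> c -> Int
\q._ : g -> Int
  unify b -> c -> Int ~ (g -> Int) -> h
  unify b ~ g -> Int
  unify c -> Int ~ h
_ _ : c -> Int
let x : c -> Int
  unify Bool ~ Bool
\s._ : j -> Bool
\t._ : k -> Bool
  unify j -> Bool ~ k -> Bool
  unify j ~ k
  unify Bool ~ Bool
r : i
  unify k -> Bool ~ i -> l
  unify k ~ i
  unify Bool ~ l
_ _ : Bool
\r._ : i -> Bool
\c._ : n -> Bool
\b._ : m -> n -> Bool
  unify Int ~ Int
  unify Int ~ Int
  unify m -> n -> Bool ~ Int -> o
  unify m ~ Int
  unify n -> Bool ~ o
_ _ : n -> Bool
let d : Bool
  unify Int ~ Int
  unify Int ~ Int
  unify n -> Bool ~ Bool -> p
  unify n ~ Bool
  unify Bool ~ p
_ _ : Bool
let a : Bool
  unify Int ~ Bool
  FAIL: mismatch Int ~ Bool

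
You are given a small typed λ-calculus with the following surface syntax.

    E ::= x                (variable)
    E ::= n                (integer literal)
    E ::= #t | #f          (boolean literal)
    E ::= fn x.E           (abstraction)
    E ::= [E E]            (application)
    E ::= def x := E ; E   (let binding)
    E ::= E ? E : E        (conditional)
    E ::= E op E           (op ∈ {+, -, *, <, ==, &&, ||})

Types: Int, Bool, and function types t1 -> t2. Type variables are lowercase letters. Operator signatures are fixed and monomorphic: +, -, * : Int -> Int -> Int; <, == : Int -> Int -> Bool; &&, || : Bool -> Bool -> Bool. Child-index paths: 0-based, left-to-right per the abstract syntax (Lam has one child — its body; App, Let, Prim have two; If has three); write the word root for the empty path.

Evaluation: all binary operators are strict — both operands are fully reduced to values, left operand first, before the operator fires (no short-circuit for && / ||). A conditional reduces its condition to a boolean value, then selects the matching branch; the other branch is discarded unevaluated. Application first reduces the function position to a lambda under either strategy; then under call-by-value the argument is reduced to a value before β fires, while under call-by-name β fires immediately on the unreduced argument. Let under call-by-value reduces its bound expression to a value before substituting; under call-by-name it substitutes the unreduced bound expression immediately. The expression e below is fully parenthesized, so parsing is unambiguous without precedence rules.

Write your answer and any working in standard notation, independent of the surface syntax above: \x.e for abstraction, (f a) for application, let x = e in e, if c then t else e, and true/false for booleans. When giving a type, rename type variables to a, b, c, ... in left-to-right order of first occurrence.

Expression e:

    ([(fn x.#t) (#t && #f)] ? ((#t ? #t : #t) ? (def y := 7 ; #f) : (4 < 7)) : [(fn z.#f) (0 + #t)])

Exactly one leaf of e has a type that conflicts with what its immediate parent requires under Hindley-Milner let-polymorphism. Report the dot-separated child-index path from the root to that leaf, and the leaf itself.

Answer: 2.1.1 : true

Working:
\x._ : a -> Bool
  unify Bool ~ Bool
  unify Bool ~ Bool
  unify a -> Bool ~ Bool -> b
  unify a ~ Bool
  unify Bool ~ b
_ _ : Bool
  unify Bool ~ Bool
  unify Bool ~ Bool
  unify Bool ~ Bool
  unify Bool ~ Bool
let y : Int
  unify Int ~ Int
  unify Int ~ Int
  unify Bool ~ Bool
\z._ : c -> Bool
  unify Int ~ Int
  unify Bool ~ Int
  FAIL: mismatch Bool ~ Int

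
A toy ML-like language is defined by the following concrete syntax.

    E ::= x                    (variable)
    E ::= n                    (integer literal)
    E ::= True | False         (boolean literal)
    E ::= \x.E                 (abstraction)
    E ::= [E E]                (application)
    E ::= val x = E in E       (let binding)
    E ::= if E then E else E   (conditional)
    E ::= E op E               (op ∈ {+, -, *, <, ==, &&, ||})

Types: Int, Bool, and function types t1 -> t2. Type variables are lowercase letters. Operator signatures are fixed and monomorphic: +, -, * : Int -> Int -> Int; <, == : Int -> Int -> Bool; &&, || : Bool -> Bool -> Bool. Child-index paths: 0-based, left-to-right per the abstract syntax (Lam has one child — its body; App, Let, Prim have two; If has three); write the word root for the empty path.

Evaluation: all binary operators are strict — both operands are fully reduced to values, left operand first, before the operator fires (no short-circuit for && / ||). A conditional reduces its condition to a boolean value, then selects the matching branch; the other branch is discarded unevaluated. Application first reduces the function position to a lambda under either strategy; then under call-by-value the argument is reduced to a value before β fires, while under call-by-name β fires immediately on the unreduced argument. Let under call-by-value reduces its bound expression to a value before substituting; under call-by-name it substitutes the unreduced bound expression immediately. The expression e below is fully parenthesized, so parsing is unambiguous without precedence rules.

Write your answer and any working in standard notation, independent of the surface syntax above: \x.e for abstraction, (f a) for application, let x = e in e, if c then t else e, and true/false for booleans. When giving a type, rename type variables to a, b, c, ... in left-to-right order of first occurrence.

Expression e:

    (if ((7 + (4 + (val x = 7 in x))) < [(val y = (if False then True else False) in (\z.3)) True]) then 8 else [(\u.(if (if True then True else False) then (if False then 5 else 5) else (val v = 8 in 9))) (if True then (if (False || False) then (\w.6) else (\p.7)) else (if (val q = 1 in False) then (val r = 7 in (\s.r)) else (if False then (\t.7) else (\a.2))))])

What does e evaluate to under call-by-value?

Trace:
step 0: (if ((7 + (4 + (let x = 7 in x))) < ((let y = (if false then true else false) in (\z.3)) true)) then 8 else ((\u.(if (if true then true else false) then (if false then 5 else 5) else (let v = 8 in 9))) (if true then (if (false || false) then (\w.6) else (\p.7)) else (if (let q = 1 in false) then (let r = 7 in (\s.r)) else (if false then (\t.7) else (\a.2))))))
step 1: [let@0.0.1.1] (if ((7 + (4 + 7)) < ((let y = (if false then true else false) in (\z.3)) true)) then 8 else ((\u.(if (if true then true else false) then (if false then 5 else 5) else (let v = 8 in 9))) (if true then (if (false || false) then (\w.6) else (\p.7)) else (if (let q = 1 in false) then (let r = 7 in (\s.r)) else (if false then (\t.7) else (\a.2))))))
step 2: [delta@0.0.1] (if ((7 + 11) < ((let y = (if false then true else false) in (\z.3)) true)) then 8 else ((\u.(if (if true then true else false) then (if false then 5 else 5) else (let v = 8 in 9))) (if true then (if (false || false) then (\w.6) else (\p.7)) else (if (let q = 1 in false) then (let r = 7 in (\s.r)) else (if false then (\t.7) else (\a.2))))))
step 3: [delta@0.0] (if (18 < ((let y = (if false then true else false) in (\z.3)) true)) then 8 else ((\u.(if (if true then true else false) then (if false then 5 else 5) else (let v = 8 in 9))) (if true then (if (false || false) then (\w.6) else (\p.7)) else (if (let q = 1 in false) then (let r = 7 in (\s.r)) else (if false then (\t.7) else (\a.2))))))
step 4: [if@0.1.0.0] (if (18 < ((let y = false in (\z.3)) true)) then 8 else ((\u.(if (if true then true else false) then (if false then 5 else 5) else (let v = 8 in 9))) (if true then (if (false || false) then (\w.6) else (\p.7)) else (if (let q = 1 in false) then (let r = 7 in (\s.r)) else (if false then (\t.7) else (\a.2))))))
step 5: [let@0.1.0] (if (18 < ((\z.3) true)) then 8 else ((\u.(if (if true then true else false) then (if false then 5 else 5) else (let v = 8 in 9))) (if true then (if (false || false) then (\w.6) else (\p.7)) else (if (let q = 1 in false) then (let r = 7 in (\s.r)) else (if false then (\t.7) else (\a.2))))))
step 6: [beta@0.1] (if (18 < 3) then 8 else ((\u.(if (if true then true else false) then (if false then 5 else 5) else (let v = 8 in 9))) (if true then (if (false || false) then (\w.6) else (\p.7)) else (if (let q = 1 in false) then (let r = 7 in (\s.r)) else (if false then (\t.7) else (\a.2))))))
step 7: [delta@0] (if false then 8 else ((\u.(if (if true then true else false) then (if false then 5 else 5) else (let v = 8 in 9))) (if true then (if (false || false) then (\w.6) else (\p.7)) else (if (let q = 1 in false) then (let r = 7 in (\s.r)) else (if false then (\t.7) else (\a.2))))))
step 8: [if@root] ((\u.(if (if true then true else false) then (if false then 5 else 5) else (let v = 8 in 9))) (if true then (if (false || false) then (\w.6) else (\p.7)) else (if (let q = 1 in false) then (let r = 7 in (\s.r)) else (if false then (\t.7) else (\a.2)))))
step 9: [if@1] ((\u.(if (if true then true else false) then (if false then 5 else 5) else (let v = 8 in 9))) (if (false || false) then (\w.6) else (\p.7)))
step 10: [delta@1.0] ((\u.(if (if true then true else false) then (if false then 5 else 5) else (let v = 8 in 9))) (if false then (\w.6) else (\p.7)))
step 11: [if@1] ((\u.(if (if true then true else false) then (if false then 5 else 5) else (let v = 8 in 9))) (\p.7))
step 12: [beta@root] (if (if true then true else false) then (if false then 5 else 5) else (let v = 8 in 9))
step 13: [if@0] (if true then (if false then 5 else 5) else (let v = 8 in 9))
step 14: [if@root] (if false then 5 else 5)
step 15: [if@root] 5

Answer: 5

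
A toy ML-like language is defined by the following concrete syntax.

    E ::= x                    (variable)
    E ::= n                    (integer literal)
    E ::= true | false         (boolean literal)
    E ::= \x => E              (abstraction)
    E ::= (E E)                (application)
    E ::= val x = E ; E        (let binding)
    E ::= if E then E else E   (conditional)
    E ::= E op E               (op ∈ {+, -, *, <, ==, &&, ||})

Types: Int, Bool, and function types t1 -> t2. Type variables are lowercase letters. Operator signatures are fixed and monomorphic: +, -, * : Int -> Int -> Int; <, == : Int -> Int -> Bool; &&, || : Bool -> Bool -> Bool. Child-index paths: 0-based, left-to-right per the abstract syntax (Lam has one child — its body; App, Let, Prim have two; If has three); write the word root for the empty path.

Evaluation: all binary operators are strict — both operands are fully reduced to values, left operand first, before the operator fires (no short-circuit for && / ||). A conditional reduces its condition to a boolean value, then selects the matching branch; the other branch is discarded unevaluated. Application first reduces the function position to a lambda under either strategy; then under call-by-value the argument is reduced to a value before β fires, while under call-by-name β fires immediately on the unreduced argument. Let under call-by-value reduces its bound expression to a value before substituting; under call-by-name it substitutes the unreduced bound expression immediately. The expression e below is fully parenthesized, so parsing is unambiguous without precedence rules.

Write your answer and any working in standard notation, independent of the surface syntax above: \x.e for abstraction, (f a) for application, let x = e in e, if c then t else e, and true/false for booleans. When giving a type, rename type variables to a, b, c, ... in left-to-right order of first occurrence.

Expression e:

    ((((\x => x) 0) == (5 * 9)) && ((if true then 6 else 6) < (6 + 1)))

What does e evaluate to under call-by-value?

Answer: false

Derivation:
step 0: ((((\x.x) 0) == (5 * 9)) && ((if true then 6 else 6) < (6 + 1)))
step 1: [beta@0.0] ((0 == (5 * 9)) && ((if true then 6 else 6) < (6 + 1)))
step 2: [delta@0.1] ((0 == 45) && ((if true then 6 else 6) < (6 + 1)))
step 3: [delta@0] (false && ((if true then 6 else 6) < (6 + 1)))
step 4: [if@1.0] (false && (6 < (6 + 1)))
step 5: [delta@1.1] (false && (6 < 7))
step 6: [delta@1] (false && true)
step 7: [delta@root] false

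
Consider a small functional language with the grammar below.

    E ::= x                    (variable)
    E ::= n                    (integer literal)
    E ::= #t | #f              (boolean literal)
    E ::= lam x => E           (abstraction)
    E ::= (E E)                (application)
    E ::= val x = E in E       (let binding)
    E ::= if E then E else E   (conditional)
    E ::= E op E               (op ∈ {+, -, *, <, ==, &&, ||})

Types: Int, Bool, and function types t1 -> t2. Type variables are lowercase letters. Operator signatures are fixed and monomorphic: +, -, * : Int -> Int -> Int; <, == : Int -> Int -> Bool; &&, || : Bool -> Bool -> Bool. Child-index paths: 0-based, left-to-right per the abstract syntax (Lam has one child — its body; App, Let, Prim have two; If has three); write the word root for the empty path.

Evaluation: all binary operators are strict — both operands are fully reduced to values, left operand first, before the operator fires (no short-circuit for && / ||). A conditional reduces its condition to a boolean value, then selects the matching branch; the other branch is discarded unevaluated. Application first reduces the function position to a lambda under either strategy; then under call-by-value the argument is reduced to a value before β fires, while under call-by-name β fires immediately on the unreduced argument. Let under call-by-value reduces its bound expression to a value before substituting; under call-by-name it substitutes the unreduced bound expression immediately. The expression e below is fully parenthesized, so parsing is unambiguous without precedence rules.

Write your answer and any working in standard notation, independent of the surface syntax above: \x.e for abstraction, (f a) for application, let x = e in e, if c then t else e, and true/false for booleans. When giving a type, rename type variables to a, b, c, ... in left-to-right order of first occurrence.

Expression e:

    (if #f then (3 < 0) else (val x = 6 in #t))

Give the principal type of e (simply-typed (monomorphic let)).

Trace:
  unify Bool ~ Bool
  unify Int ~ Int
  unify Int ~ Int
let x : Int
  unify Bool ~ Bool

Answer: Bool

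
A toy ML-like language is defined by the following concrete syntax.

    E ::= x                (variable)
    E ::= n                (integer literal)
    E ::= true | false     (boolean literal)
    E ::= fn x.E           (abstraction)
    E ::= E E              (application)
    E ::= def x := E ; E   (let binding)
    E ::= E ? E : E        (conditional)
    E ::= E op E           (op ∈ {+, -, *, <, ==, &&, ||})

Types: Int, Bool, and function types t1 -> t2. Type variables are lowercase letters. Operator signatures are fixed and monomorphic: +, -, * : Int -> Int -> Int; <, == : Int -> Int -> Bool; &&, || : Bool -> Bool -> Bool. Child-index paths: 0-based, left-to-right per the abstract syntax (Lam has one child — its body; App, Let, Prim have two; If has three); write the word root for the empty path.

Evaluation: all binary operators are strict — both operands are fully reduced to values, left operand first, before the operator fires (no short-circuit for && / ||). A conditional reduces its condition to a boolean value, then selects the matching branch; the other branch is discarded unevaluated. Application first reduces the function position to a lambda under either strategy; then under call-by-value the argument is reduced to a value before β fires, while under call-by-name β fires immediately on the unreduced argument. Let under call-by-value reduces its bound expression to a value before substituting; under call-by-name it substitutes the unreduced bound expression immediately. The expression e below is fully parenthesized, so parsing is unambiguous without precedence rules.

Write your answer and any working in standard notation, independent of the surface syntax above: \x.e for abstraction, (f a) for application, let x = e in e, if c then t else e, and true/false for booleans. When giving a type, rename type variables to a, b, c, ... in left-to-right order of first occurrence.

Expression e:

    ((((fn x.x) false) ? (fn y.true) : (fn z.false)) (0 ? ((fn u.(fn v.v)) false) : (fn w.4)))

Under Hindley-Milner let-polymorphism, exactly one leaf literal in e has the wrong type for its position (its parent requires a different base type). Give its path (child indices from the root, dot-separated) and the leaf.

Trace:
x : a
\x._ : a -> a
  unify a -> a ~ Bool -> b
  unify a ~ Bool
  unify Bool ~ b
_ _ : Bool
  unify Bool ~ Bool
\y._ : c -> Bool
\z._ : d -> Bool
  unify c -> Bool ~ d -> Bool
  unify c ~ d
  unify Bool ~ Bool
  unify Int ~ Bool
  FAIL: mismatch Int ~ Bool

Answer: 1.0 : 0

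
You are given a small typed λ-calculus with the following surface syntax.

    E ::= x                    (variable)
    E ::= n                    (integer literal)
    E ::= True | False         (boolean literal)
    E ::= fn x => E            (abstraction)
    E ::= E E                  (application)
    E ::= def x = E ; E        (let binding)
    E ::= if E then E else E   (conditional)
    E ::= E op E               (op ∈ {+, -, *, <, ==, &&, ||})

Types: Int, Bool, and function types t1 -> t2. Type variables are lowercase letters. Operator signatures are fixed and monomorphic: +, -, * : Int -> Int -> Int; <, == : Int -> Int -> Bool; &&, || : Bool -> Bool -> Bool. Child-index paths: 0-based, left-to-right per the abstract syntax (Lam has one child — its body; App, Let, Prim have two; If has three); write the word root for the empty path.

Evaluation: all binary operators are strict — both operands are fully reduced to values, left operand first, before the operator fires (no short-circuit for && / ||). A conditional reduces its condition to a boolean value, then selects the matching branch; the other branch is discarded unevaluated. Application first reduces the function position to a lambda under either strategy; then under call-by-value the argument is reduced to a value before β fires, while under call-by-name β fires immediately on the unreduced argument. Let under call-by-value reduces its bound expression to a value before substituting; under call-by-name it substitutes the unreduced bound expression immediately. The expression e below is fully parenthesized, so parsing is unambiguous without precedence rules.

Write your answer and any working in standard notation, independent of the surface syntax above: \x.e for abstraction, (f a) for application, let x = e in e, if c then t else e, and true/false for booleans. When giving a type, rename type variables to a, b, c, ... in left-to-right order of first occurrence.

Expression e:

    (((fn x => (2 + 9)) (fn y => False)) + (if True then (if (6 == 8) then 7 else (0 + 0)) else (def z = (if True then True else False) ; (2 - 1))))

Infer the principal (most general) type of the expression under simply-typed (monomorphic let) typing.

Trace:
  unify Int ~ Int
  unify Int ~ Int
\x._ : a -> Int
\y._ : b -> Bool
  unify a -> Int ~ (b -> Bool) -> c
  unify a ~ b -> Bool
  unify Int ~ c
_ _ : Int
  unify Int ~ Int
  unify Bool ~ Bool
  unify Int ~ Int
  unify Int ~ Int
  unify Bool ~ Bool
  unify Int ~ Int
  unify Int ~ Int
  unify Int ~ Int
  unify Bool ~ Bool
  unify Bool ~ Bool
let z : Bool
  unify Int ~ Int
  unify Int ~ Int
  unify Int ~ Int
  unify Int ~ Int

Answer: Int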